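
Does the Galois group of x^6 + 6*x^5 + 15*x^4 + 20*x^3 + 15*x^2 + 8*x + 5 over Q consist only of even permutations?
No

The polynomial is irreducible of degree 6 over Q. Its discriminant is -1292992, which is not a perfect square. A Galois group lies in the alternating group exactly when the discriminant is a square in Q, so the Galois group (S_6) is not contained in A_6.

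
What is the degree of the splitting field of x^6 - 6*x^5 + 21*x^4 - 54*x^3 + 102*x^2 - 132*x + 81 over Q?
120

The degree of the splitting field over Q equals the order of the Galois group, so first determine the group. The polynomial f is an irreducible sextic over Q, so G = Gal(f/Q) is one of the 16 transitive subgroups 6T1, ..., 6T16 of S_6. The discriminant of f is -1024192512, which is not a perfect square, so G is not contained in A_6. The transitive groups of degree 6 not contained in A_6 are: C_6 (6T1, order 6), S_3 (6T2, order 6), D_6 (6T3, order 12), C_3 x S_3 (6T5, order 18), A_4 x C_2 (6T6, order 24), S_4 (6T8, order 24), S_3 x S_3 (6T9, order 36), S_4 x C_2 (6T11, order 48), (S_3 x S_3) : C_2 (6T13, order 72), PGL(2,5) (6T14, order 120), S_6 (6T16, order 720). By Dedekind's theorem, for a prime p not dividing disc(f) the degrees of the irreducible factors of f mod p form the cycle type of an element of G. Factoring f modulo the 21 such primes p <= 89 (skipping 2, 3, 7, which divide the discriminant), each new pattern first appears at: mod 5: f = (x^6 + 4x^5 + x^4 + x^3 + 2x^2 + 3x + 1), pattern 6; mod 11: f = (x + 5)(x^5 + 10x^3 + 6x^2 + 6x + 3), pattern 5+1; mod 13: f = (x + 10)(x + 12)(x^4 + 11x^3 + 10x^2 + 5x + 1), pattern 4+1+1; mod 23: f = (x + 12)(x + 18)(x^2 + 12x + 8)(x^2 + 21x + 4), pattern 2+2+1+1; mod 43: f = (x^3 + 16x^2 + 4x + 2)(x^3 + 21x^2 + 25x + 19), pattern 3+3; mod 61: f = (x^2 + x + 16)(x^2 + 14x + 20)(x^2 + 40x + 42), pattern 2+2+2. No other pattern occurs in this range, so the set of observed cycle types is {6, 5+1, 4+1+1, 2+2+1+1, 3+3, 2+2+2}. The candidates containing elements of all these cycle types are PGL(2,5) (6T14) of order 120, S_6 (6T16) of order 720; the others are excluded. The observed types are precisely the cycle types that occur in PGL(2,5) (6T14) (apart from the identity). Each of the other remaining candidates has further cycle types, and by the Chebotarev density theorem the matching factorization patterns would occur for a proportion of primes equal to their share of the group: S_6 (6T16) additionally contains elements of type 4+2, 3+2+1, 3+1+1+1, 2+1+1+1+1 (265 of its 720 elements, about 37% of primes). None of the 21 primes tested shows any such pattern (for each of these groups the chance of that is below 10^-4), which rules them out. Hence G = PGL(2,5) (6T14), of order 120. The Galois group PGL(2,5) (6T14) has order 120, so the splitting field has degree 120 over Q.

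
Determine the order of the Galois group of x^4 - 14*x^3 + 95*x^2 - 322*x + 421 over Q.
4

The degree of the splitting field over Q equals the order of the Galois group, so first determine the group. The polynomial is an irreducible quartic over Q and its discriminant is 22581504 = 4752^2, a perfect square, so the Galois group is contained in A_4. The resolvent cubic y^3 - 95*y^2 + 2824*y - 26220 splits completely over Q, which gives the Klein four-group V_4. The Galois group V_4 (4T2) has order 4, so the splitting field has degree 4 over Q.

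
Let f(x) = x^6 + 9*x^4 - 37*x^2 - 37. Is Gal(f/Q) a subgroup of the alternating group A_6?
The polynomial is irreducible of degree 6 over Q. Its discriminant is 870211913777152, which is not a perfect square. A Galois group lies in the alternating group exactly when the discriminant is a square in Q, so the Galois group (S_4) is not contained in A_6.

No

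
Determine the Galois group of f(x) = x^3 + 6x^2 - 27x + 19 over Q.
The polynomial is an irreducible cubic over Q and its discriminant is 23409 = 153^2, a perfect square. For an irreducible cubic, a square discriminant forces the Galois group to be A_3, the cyclic group of order 3.

3T1: C_3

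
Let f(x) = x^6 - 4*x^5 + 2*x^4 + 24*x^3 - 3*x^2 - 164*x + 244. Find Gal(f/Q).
(S_3 x S_3) : C_2

The polynomial f is an irreducible sextic over Q, so G = Gal(f/Q) is one of the 16 transitive subgroups 6T1, ..., 6T16 of S_6. The discriminant of f is -3767550835949568, which is not a perfect square, so G is not contained in A_6. The transitive groups of degree 6 not contained in A_6 are: C_6 (6T1, order 6), S_3 (6T2, order 6), D_6 (6T3, order 12), C_3 x S_3 (6T5, order 18), A_4 x C_2 (6T6, order 24), S_4 (6T8, order 24), S_3 x S_3 (6T9, order 36), S_4 x C_2 (6T11, order 48), (S_3 x S_3) : C_2 (6T13, order 72), PGL(2,5) (6T14, order 120), S_6 (6T16, order 720). By Dedekind's theorem, for a prime p not dividing disc(f) the degrees of the irreducible factors of f mod p form the cycle type of an element of G. Factoring f modulo the 27 such primes p <= 113 (skipping 2, 3, 41, which divide the discriminant), each new pattern first appears at: mod 5: f = (x + 4)(x^2 + 4x + 1)(x^3 + 3x^2 + x + 1), pattern 3+2+1; mod 7: f = (x^2 + x + 6)(x^4 + 2x^3 + x^2 + 4x + 1), pattern 4+2; mod 17: f = (x^3 + 15x^2 + 6x + 13)(x^3 + 15x^2 + 9x + 7), pattern 3+3; mod 19: f = (x^2 + 6x + 13)(x^2 + 11x + 8)(x^2 + 17x + 6), pattern 2+2+2; mod 31: f = (x^6 + 27x^5 + 2x^4 + 24x^3 + 28x^2 + 22x + 27), pattern 6; mod 37: f = (x + 2)(x + 3)(x^2 + 32x + 15)(x^2 + 33x + 6), pattern 2+2+1+1; mod 61: f = (x)(x + 26)(x + 33)(x^3 + 59x^2 + 55x + 20), pattern 3+1+1+1; mod 113: f = (x + 10)(x + 30)(x + 31)(x + 71)(x^2 + 80x + 28), pattern 2+1+1+1+1. No other pattern occurs in this range, so the set of observed cycle types is {3+2+1, 4+2, 3+3, 2+2+2, 6, 2+2+1+1, 3+1+1+1, 2+1+1+1+1}. The candidates containing elements of all these cycle types are (S_3 x S_3) : C_2 (6T13) of order 72, S_6 (6T16) of order 720; the others are excluded. The observed types are precisely the cycle types that occur in (S_3 x S_3) : C_2 (6T13) (apart from the identity). Each of the other remaining candidates has further cycle types, and by the Chebotarev density theorem the matching factorization patterns would occur for a proportion of primes equal to their share of the group: S_6 (6T16) additionally contains elements of type 5+1, 4+1+1 (234 of its 720 elements, about 32% of primes). None of the 27 primes tested shows any such pattern (for each of these groups the chance of that is below 10^-4), which rules them out. Hence G = (S_3 x S_3) : C_2 (6T13), of order 72.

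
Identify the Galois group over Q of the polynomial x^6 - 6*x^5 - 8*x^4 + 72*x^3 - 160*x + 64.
S_3

The polynomial f is an irreducible sextic over Q, so G = Gal(f/Q) is one of the 16 transitive subgroups 6T1, ..., 6T16 of S_6. The discriminant of f is 870211913777152, which is not a perfect square, so G is not contained in A_6. The transitive groups of degree 6 not contained in A_6 are: C_6 (6T1, order 6), S_3 (6T2, order 6), D_6 (6T3, order 12), C_3 x S_3 (6T5, order 18), A_4 x C_2 (6T6, order 24), S_4 (6T8, order 24), S_3 x S_3 (6T9, order 36), S_4 x C_2 (6T11, order 48), (S_3 x S_3) : C_2 (6T13, order 72), PGL(2,5) (6T14, order 120), S_6 (6T16, order 720). By Dedekind's theorem, for a prime p not dividing disc(f) the degrees of the irreducible factors of f mod p form the cycle type of an element of G. Factoring f modulo the 23 such primes p <= 97 (skipping 2, 37, which divide the discriminant), each new pattern first appears at: mod 3: f = (x^3 + x^2 + 2x + 1)(x^3 + 2x^2 + 1), pattern 3+3; mod 5: f = (x^2 + 3)(x^2 + x + 2)(x^2 + 3x + 4), pattern 2+2+2; mod 67: f = (x + 4)(x + 5)(x + 29)(x + 36)(x + 60)(x + 61), pattern 1+1+1+1+1+1. No other pattern occurs in this range, so the set of observed cycle types is {3+3, 2+2+2, 1+1+1+1+1+1}. The candidates containing elements of all these cycle types are C_6 (6T1) of order 6, S_3 (6T2) of order 6, D_6 (6T3) of order 12, C_3 x S_3 (6T5) of order 18, A_4 x C_2 (6T6) of order 24, S_4 (6T8) of order 24, S_3 x S_3 (6T9) of order 36, S_4 x C_2 (6T11) of order 48, (S_3 x S_3) : C_2 (6T13) of order 72, PGL(2,5) (6T14) of order 120, S_6 (6T16) of order 720; the others are excluded. The observed types are precisely the cycle types that occur in S_3 (6T2). Each of the other remaining candidates has further cycle types, and by the Chebotarev density theorem the matching factorization patterns would occur for a proportion of primes equal to their share of the group: C_6 (6T1) additionally contains elements of type 6 (2 of its 6 elements, about 33% of primes); D_6 (6T3) additionally contains elements of type 6, 2+2+1+1 (5 of its 12 elements, about 42% of primes); C_3 x S_3 (6T5) additionally contains elements of type 6, 3+1+1+1 (10 of its 18 elements, about 56% of primes); A_4 x C_2 (6T6) additionally contains elements of type 6, 2+2+1+1, 2+1+1+1+1 (14 of its 24 elements, about 58% of primes); S_4 (6T8) additionally contains elements of type 4+1+1, 2+2+1+1 (9 of its 24 elements, about 38% of primes); S_3 x S_3 (6T9) additionally contains elements of type 6, 3+1+1+1, 2+2+1+1 (25 of its 36 elements, about 69% of primes); S_4 x C_2 (6T11) additionally contains elements of type 6, 4+2, 4+1+1, 2+2+1+1, 2+1+1+1+1 (32 of its 48 elements, about 67% of primes); (S_3 x S_3) : C_2 (6T13) additionally contains elements of type 6, 4+2, 3+2+1, 3+1+1+1, 2+2+1+1, 2+1+1+1+1 (61 of its 72 elements, about 85% of primes); PGL(2,5) (6T14) additionally contains elements of type 6, 5+1, 4+1+1, 2+2+1+1 (89 of its 120 elements, about 74% of primes); S_6 (6T16) additionally contains elements of type 6, 5+1, 4+2, 4+1+1, 3+2+1, 3+1+1+1, 2+2+1+1, 2+1+1+1+1 (664 of its 720 elements, about 92% of primes). None of the 23 primes tested shows any such pattern (for each of these groups the chance of that is below 10^-4), which rules them out. Hence G = S_3 (6T2), of order 6.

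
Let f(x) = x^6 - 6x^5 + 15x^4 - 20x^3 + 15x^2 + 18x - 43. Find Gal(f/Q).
A_6 (also written A6)

The polynomial f is an irreducible sextic over Q, so G = Gal(f/Q) is one of the 16 transitive subgroups 6T1, ..., 6T16 of S_6. The discriminant of f is 746496000000 = 864000^2, a perfect square, so G is contained in A_6. The transitive groups of degree 6 contained in A_6 are: A_4 (6T4, order 12), S_4 (6T7, order 24), (C_3 x C_3) : C_4 (6T10, order 36), PSL(2,5) (6T12, order 60), A_6 (6T15, order 360). By Dedekind's theorem, for a prime p not dividing disc(f) the degrees of the irreducible factors of f mod p form the cycle type of an element of G. Factoring f modulo the 6 such primes p <= 23 (skipping 2, 3, 5, which divide the discriminant), each new pattern first appears at: mod 7: f = (x + 2)(x^5 + 6x^4 + 3x^3 + 2x^2 + 4x + 3), pattern 5+1; mod 23: f = (x + 6)(x + 11)(x + 20)(x^3 + 3x^2 + 4x + 8), pattern 3+1+1+1. No other pattern occurs in this range, so the set of observed cycle types is {5+1, 3+1+1+1}. Among the candidates above, the only group containing elements of all these cycle types is A_6 (6T15) — each of A_4 (6T4), S_4 (6T7), (C_3 x C_3) : C_4 (6T10), PSL(2,5) (6T12) lacks at least one of them. Hence G = A_6 (6T15), of order 360.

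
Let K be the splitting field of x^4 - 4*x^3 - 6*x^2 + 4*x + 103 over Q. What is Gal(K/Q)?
The polynomial is an irreducible quartic over Q and its discriminant is 53086208, which is not a perfect square, so the Galois group is not contained in A_4. The resolvent cubic y^3 + 6*y^2 - 428*y - 4136 has exactly one rational root, so the Galois group is C_4 or D_4. The quartic becomes reducible over Q(sqrt(disc)), so the group is C_4.

C_4, the cyclic group of order 4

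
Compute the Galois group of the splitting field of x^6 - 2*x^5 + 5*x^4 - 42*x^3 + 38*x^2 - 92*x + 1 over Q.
The polynomial f is an irreducible sextic over Q, so G = Gal(f/Q) is one of the 16 transitive subgroups 6T1, ..., 6T16 of S_6. The discriminant of f is 5729525925351424 = 75693632^2, a perfect square, so G is contained in A_6. The transitive groups of degree 6 contained in A_6 are: A_4 (6T4, order 12), S_4 (6T7, order 24), (C_3 x C_3) : C_4 (6T10, order 36), PSL(2,5) (6T12, order 60), A_6 (6T15, order 360). By Dedekind's theorem, for a prime p not dividing disc(f) the degrees of the irreducible factors of f mod p form the cycle type of an element of G. Factoring f modulo the 33 such primes p <= 149 (skipping 2, 7, which divide the discriminant), each new pattern first appears at: mod 3: f = (x^3 + 2x + 2)(x^3 + x^2 + 2), pattern 3+3; mod 13: f = (x + 4)(x + 12)(x^2 + x + 3)(x^2 + 7x + 1), pattern 2+2+1+1. No other pattern occurs in this range, so the set of observed cycle types is {3+3, 2+2+1+1}. The candidates containing elements of all these cycle types are A_4 (6T4) of order 12, S_4 (6T7) of order 24, (C_3 x C_3) : C_4 (6T10) of order 36, PSL(2,5) (6T12) of order 60, A_6 (6T15) of order 360; the others are excluded. The observed types are precisely the cycle types that occur in A_4 (6T4) (apart from the identity). Each of the other remaining candidates has further cycle types, and by the Chebotarev density theorem the matching factorization patterns would occur for a proportion of primes equal to their share of the group: S_4 (6T7) additionally contains elements of type 4+2 (6 of its 24 elements, about 25% of primes); (C_3 x C_3) : C_4 (6T10) additionally contains elements of type 4+2, 3+1+1+1 (22 of its 36 elements, about 61% of primes); PSL(2,5) (6T12) additionally contains elements of type 5+1 (24 of its 60 elements, about 40% of primes); A_6 (6T15) additionally contains elements of type 5+1, 4+2, 3+1+1+1 (274 of its 360 elements, about 76% of primes). None of the 33 primes tested shows any such pattern (for each of these groups the chance of that is below 10^-4), which rules them out. Hence G = A_4 (6T4), of order 12.

6T4: A_4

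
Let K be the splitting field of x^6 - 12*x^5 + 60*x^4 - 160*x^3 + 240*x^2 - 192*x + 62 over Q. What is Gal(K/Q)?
6T3: D_6

The polynomial f is an irreducible sextic over Q, so G = Gal(f/Q) is one of the 16 transitive subgroups 6T1, ..., 6T16 of S_6. The discriminant of f is 1492992, which is not a perfect square, so G is not contained in A_6. The transitive groups of degree 6 not contained in A_6 are: C_6 (6T1, order 6), S_3 (6T2, order 6), D_6 (6T3, order 12), C_3 x S_3 (6T5, order 18), A_4 x C_2 (6T6, order 24), S_4 (6T8, order 24), S_3 x S_3 (6T9, order 36), S_4 x C_2 (6T11, order 48), (S_3 x S_3) : C_2 (6T13, order 72), PGL(2,5) (6T14, order 120), S_6 (6T16, order 720). By Dedekind's theorem, for a prime p not dividing disc(f) the degrees of the irreducible factors of f mod p form the cycle type of an element of G. Factoring f modulo the 79 such primes p <= 419 (skipping 2, 3, which divide the discriminant), each new pattern first appears at: mod 5: f = (x^2 + 3)(x^2 + x + 1)(x^2 + 2x + 4), pattern 2+2+2; mod 7: f = (x^3 + x^2 + 5x + 2)(x^3 + x^2 + 5x + 3), pattern 3+3; mod 13: f = (x^6 + x^5 + 8x^4 + 9x^3 + 6x^2 + 3x + 10), pattern 6; mod 17: f = (x + 3)(x + 10)(x^2 + x + 2)(x^2 + 8x + 5), pattern 2+2+1+1; mod 31: f = (x)(x + 8)(x + 10)(x + 17)(x + 19)(x + 27), pattern 1+1+1+1+1+1. No other pattern occurs in this range, so the set of observed cycle types is {2+2+2, 3+3, 6, 2+2+1+1, 1+1+1+1+1+1}. The candidates containing elements of all these cycle types are D_6 (6T3) of order 12, A_4 x C_2 (6T6) of order 24, S_3 x S_3 (6T9) of order 36, S_4 x C_2 (6T11) of order 48, (S_3 x S_3) : C_2 (6T13) of order 72, PGL(2,5) (6T14) of order 120, S_6 (6T16) of order 720; the others are excluded. The observed types are precisely the cycle types that occur in D_6 (6T3). Each of the other remaining candidates has further cycle types, and by the Chebotarev density theorem the matching factorization patterns would occur for a proportion of primes equal to their share of the group: A_4 x C_2 (6T6) additionally contains elements of type 2+1+1+1+1 (3 of its 24 elements, about 12% of primes); S_3 x S_3 (6T9) additionally contains elements of type 3+1+1+1 (4 of its 36 elements, about 11% of primes); S_4 x C_2 (6T11) additionally contains elements of type 4+2, 4+1+1, 2+1+1+1+1 (15 of its 48 elements, about 31% of primes); (S_3 x S_3) : C_2 (6T13) additionally contains elements of type 4+2, 3+2+1, 3+1+1+1, 2+1+1+1+1 (40 of its 72 elements, about 56% of primes); PGL(2,5) (6T14) additionally contains elements of type 5+1, 4+1+1 (54 of its 120 elements, about 45% of primes); S_6 (6T16) additionally contains elements of type 5+1, 4+2, 4+1+1, 3+2+1, 3+1+1+1, 2+1+1+1+1 (499 of its 720 elements, about 69% of primes). None of the 79 primes tested shows any such pattern (for each of these groups the chance of that is below 10^-4), which rules them out. Hence G = D_6 (6T3), of order 12.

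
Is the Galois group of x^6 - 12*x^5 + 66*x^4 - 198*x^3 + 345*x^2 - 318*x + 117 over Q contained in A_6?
No

The polynomial is irreducible of degree 6 over Q. Its discriminant is -1024192512, which is not a perfect square. A Galois group lies in the alternating group exactly when the discriminant is a square in Q, so the Galois group (PGL(2,5)) is not contained in A_6.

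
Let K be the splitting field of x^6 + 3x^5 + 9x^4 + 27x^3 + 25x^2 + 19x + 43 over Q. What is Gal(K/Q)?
C_6 (also written C6)

The polynomial f is an irreducible sextic over Q, so G = Gal(f/Q) is one of the 16 transitive subgroups 6T1, ..., 6T16 of S_6. The discriminant of f is -548553067783, which is not a perfect square, so G is not contained in A_6. The transitive groups of degree 6 not contained in A_6 are: C_6 (6T1, order 6), S_3 (6T2, order 6), D_6 (6T3, order 12), C_3 x S_3 (6T5, order 18), A_4 x C_2 (6T6, order 24), S_4 (6T8, order 24), S_3 x S_3 (6T9, order 36), S_4 x C_2 (6T11, order 48), (S_3 x S_3) : C_2 (6T13, order 72), PGL(2,5) (6T14, order 120), S_6 (6T16, order 720). By Dedekind's theorem, for a prime p not dividing disc(f) the degrees of the irreducible factors of f mod p form the cycle type of an element of G. Factoring f modulo the 37 such primes p <= 167 (skipping 7, 29, which divide the discriminant), each new pattern first appears at: mod 2: f = (x^3 + x + 1)(x^3 + x^2 + 1), pattern 3+3; mod 3: f = (x^6 + x^2 + x + 1), pattern 6; mod 13: f = (x^2 + 2x + 12)(x^2 + 3x + 6)(x^2 + 11x + 8), pattern 2+2+2; mod 43: f = (x)(x + 5)(x + 7)(x + 9)(x + 31)(x + 37), pattern 1+1+1+1+1+1. No other pattern occurs in this range, so the set of observed cycle types is {3+3, 6, 2+2+2, 1+1+1+1+1+1}. The candidates containing elements of all these cycle types are C_6 (6T1) of order 6, D_6 (6T3) of order 12, C_3 x S_3 (6T5) of order 18, A_4 x C_2 (6T6) of order 24, S_3 x S_3 (6T9) of order 36, S_4 x C_2 (6T11) of order 48, (S_3 x S_3) : C_2 (6T13) of order 72, PGL(2,5) (6T14) of order 120, S_6 (6T16) of order 720; the others are excluded. The observed types are precisely the cycle types that occur in C_6 (6T1). Each of the other remaining candidates has further cycle types, and by the Chebotarev density theorem the matching factorization patterns would occur for a proportion of primes equal to their share of the group: D_6 (6T3) additionally contains elements of type 2+2+1+1 (3 of its 12 elements, about 25% of primes); C_3 x S_3 (6T5) additionally contains elements of type 3+1+1+1 (4 of its 18 elements, about 22% of primes); A_4 x C_2 (6T6) additionally contains elements of type 2+2+1+1, 2+1+1+1+1 (6 of its 24 elements, about 25% of primes); S_3 x S_3 (6T9) additionally contains elements of type 3+1+1+1, 2+2+1+1 (13 of its 36 elements, about 36% of primes); S_4 x C_2 (6T11) additionally contains elements of type 4+2, 4+1+1, 2+2+1+1, 2+1+1+1+1 (24 of its 48 elements, about 50% of primes); (S_3 x S_3) : C_2 (6T13) additionally contains elements of type 4+2, 3+2+1, 3+1+1+1, 2+2+1+1, 2+1+1+1+1 (49 of its 72 elements, about 68% of primes); PGL(2,5) (6T14) additionally contains elements of type 5+1, 4+1+1, 2+2+1+1 (69 of its 120 elements, about 58% of primes); S_6 (6T16) additionally contains elements of type 5+1, 4+2, 4+1+1, 3+2+1, 3+1+1+1, 2+2+1+1, 2+1+1+1+1 (544 of its 720 elements, about 76% of primes). None of the 37 primes tested shows any such pattern (for each of these groups the chance of that is below 10^-4), which rules them out. Hence G = C_6 (6T1), of order 6.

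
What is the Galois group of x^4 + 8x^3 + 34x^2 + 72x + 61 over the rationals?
The polynomial is an irreducible quartic over Q and its discriminant is 512000, which is not a perfect square, so the Galois group is not contained in A_4. The resolvent cubic y^3 - 34*y^2 + 332*y - 792 has exactly one rational root, so the Galois group is C_4 or D_4. The quartic becomes reducible over Q(sqrt(disc)), so the group is C_4.

C_4 (order 4)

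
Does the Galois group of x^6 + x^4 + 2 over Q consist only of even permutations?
The polynomial is irreducible of degree 6 over Q. Its discriminant is -1722368, which is not a perfect square. A Galois group lies in the alternating group exactly when the discriminant is a square in Q, so the Galois group (S_4 x C_2) is not contained in A_6.

No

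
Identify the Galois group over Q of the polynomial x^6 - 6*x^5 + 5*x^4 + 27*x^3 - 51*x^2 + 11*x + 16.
PSL(2,5), A_5 acting on 6 points

The polynomial f is an irreducible sextic over Q, so G = Gal(f/Q) is one of the 16 transitive subgroups 6T1, ..., 6T16 of S_6. The discriminant of f is 30991489 = 5567^2, a perfect square, so G is contained in A_6. The transitive groups of degree 6 contained in A_6 are: A_4 (6T4, order 12), S_4 (6T7, order 24), (C_3 x C_3) : C_4 (6T10, order 36), PSL(2,5) (6T12, order 60), A_6 (6T15, order 360). By Dedekind's theorem, for a prime p not dividing disc(f) the degrees of the irreducible factors of f mod p form the cycle type of an element of G. Factoring f modulo the 21 such primes p <= 79 (skipping 19, which divides the discriminant), each new pattern first appears at: mod 2: f = (x)(x^5 + x^3 + x^2 + x + 1), pattern 5+1; mod 7: f = (x^3 + 2x^2 + 4x + 5)(x^3 + 6x^2 + 3x + 6), pattern 3+3; mod 61: f = (x + 1)(x + 23)(x^2 + 44x + 55)(x^2 + 48x + 60), pattern 2+2+1+1. No other pattern occurs in this range, so the set of observed cycle types is {5+1, 3+3, 2+2+1+1}. The candidates containing elements of all these cycle types are PSL(2,5) (6T12) of order 60, A_6 (6T15) of order 360; the others are excluded. The observed types are precisely the cycle types that occur in PSL(2,5) (6T12) (apart from the identity). Each of the other remaining candidates has further cycle types, and by the Chebotarev density theorem the matching factorization patterns would occur for a proportion of primes equal to their share of the group: A_6 (6T15) additionally contains elements of type 4+2, 3+1+1+1 (130 of its 360 elements, about 36% of primes). None of the 21 primes tested shows any such pattern (for each of these groups the chance of that is below 10^-4), which rules them out. Hence G = PSL(2,5) (6T12), of order 60.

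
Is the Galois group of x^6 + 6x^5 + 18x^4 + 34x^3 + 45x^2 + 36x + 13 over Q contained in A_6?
The polynomial is irreducible of degree 6 over Q. Its discriminant is -16003008, which is not a perfect square. A Galois group lies in the alternating group exactly when the discriminant is a square in Q, so the Galois group (PGL(2,5)) is not contained in A_6.

No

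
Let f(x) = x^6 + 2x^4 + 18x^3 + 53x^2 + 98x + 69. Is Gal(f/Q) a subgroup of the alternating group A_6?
No

The polynomial is irreducible of degree 6 over Q. Its discriminant is -15635001708544, which is not a perfect square. A Galois group lies in the alternating group exactly when the discriminant is a square in Q, so the Galois group (S_4 x C_2) is not contained in A_6.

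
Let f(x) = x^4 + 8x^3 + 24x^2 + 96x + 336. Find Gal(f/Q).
4T4: A_4

The polynomial is an irreducible quartic over Q and its discriminant is 1358954496 = 36864^2, a perfect square, so the Galois group is contained in A_4. The resolvent cubic y^3 - 24*y^2 - 576*y + 1536 is irreducible over Q. An irreducible resolvent with square discriminant gives A_4.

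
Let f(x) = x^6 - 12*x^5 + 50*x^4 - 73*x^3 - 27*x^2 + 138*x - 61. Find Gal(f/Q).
6T12: PSL(2,5)

The polynomial f is an irreducible sextic over Q, so G = Gal(f/Q) is one of the 16 transitive subgroups 6T1, ..., 6T16 of S_6. The discriminant of f is 30991489 = 5567^2, a perfect square, so G is contained in A_6. The transitive groups of degree 6 contained in A_6 are: A_4 (6T4, order 12), S_4 (6T7, order 24), (C_3 x C_3) : C_4 (6T10, order 36), PSL(2,5) (6T12, order 60), A_6 (6T15, order 360). By Dedekind's theorem, for a prime p not dividing disc(f) the degrees of the irreducible factors of f mod p form the cycle type of an element of G. Factoring f modulo the 21 such primes p <= 79 (skipping 19, which divides the discriminant), each new pattern first appears at: mod 2: f = (x + 1)(x^5 + x^4 + x^3 + x + 1), pattern 5+1; mod 7: f = (x^3 + 3x^2 + x + 1)(x^3 + 6x^2 + 3x + 2), pattern 3+3; mod 61: f = (x)(x + 22)(x^2 + 42x + 12)(x^2 + 46x + 13), pattern 2+2+1+1. No other pattern occurs in this range, so the set of observed cycle types is {5+1, 3+3, 2+2+1+1}. The candidates containing elements of all these cycle types are PSL(2,5) (6T12) of order 60, A_6 (6T15) of order 360; the others are excluded. The observed types are precisely the cycle types that occur in PSL(2,5) (6T12) (apart from the identity). Each of the other remaining candidates has further cycle types, and by the Chebotarev density theorem the matching factorization patterns would occur for a proportion of primes equal to their share of the group: A_6 (6T15) additionally contains elements of type 4+2, 3+1+1+1 (130 of its 360 elements, about 36% of primes). None of the 21 primes tested shows any such pattern (for each of these groups the chance of that is below 10^-4), which rules them out. Hence G = PSL(2,5) (6T12), of order 60.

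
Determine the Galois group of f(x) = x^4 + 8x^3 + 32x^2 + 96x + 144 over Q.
4T2: V_4

The polynomial is an irreducible quartic over Q and its discriminant is 9437184 = 3072^2, a perfect square, so the Galois group is contained in A_4. The resolvent cubic y^3 - 32*y^2 + 192*y splits completely over Q, which gives the Klein four-group V_4.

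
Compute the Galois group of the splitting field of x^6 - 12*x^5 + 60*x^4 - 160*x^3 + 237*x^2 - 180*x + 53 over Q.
A_4 x C_2 (also written A4xC2)

The polynomial f is an irreducible sextic over Q, so G = Gal(f/Q) is one of the 16 transitive subgroups 6T1, ..., 6T16 of S_6. The discriminant of f is -419904, which is not a perfect square, so G is not contained in A_6. The transitive groups of degree 6 not contained in A_6 are: C_6 (6T1, order 6), S_3 (6T2, order 6), D_6 (6T3, order 12), C_3 x S_3 (6T5, order 18), A_4 x C_2 (6T6, order 24), S_4 (6T8, order 24), S_3 x S_3 (6T9, order 36), S_4 x C_2 (6T11, order 48), (S_3 x S_3) : C_2 (6T13, order 72), PGL(2,5) (6T14, order 120), S_6 (6T16, order 720). By Dedekind's theorem, for a prime p not dividing disc(f) the degrees of the irreducible factors of f mod p form the cycle type of an element of G. Factoring f modulo the 33 such primes p <= 149 (skipping 2, 3, which divide the discriminant), each new pattern first appears at: mod 5: f = (x^3 + x^2 + x + 4)(x^3 + 2x^2 + 2x + 2), pattern 3+3; mod 7: f = (x^6 + 2x^5 + 4x^4 + x^3 + 6x^2 + 2x + 4), pattern 6; mod 17: f = (x + 6)(x + 7)(x^2 + 13x + 7)(x^2 + 13x + 14), pattern 2+2+1+1; mod 19: f = (x + 1)(x + 6)(x + 9)(x + 14)(x^2 + 15x + 1), pattern 2+1+1+1+1; mod 71: f = (x^2 + 67x + 20)(x^2 + 67x + 29)(x^2 + 67x + 34), pattern 2+2+2. No other pattern occurs in this range, so the set of observed cycle types is {3+3, 6, 2+2+1+1, 2+1+1+1+1, 2+2+2}. The candidates containing elements of all these cycle types are A_4 x C_2 (6T6) of order 24, S_4 x C_2 (6T11) of order 48, (S_3 x S_3) : C_2 (6T13) of order 72, S_6 (6T16) of order 720; the others are excluded. The observed types are precisely the cycle types that occur in A_4 x C_2 (6T6) (apart from the identity). Each of the other remaining candidates has further cycle types, and by the Chebotarev density theorem the matching factorization patterns would occur for a proportion of primes equal to their share of the group: S_4 x C_2 (6T11) additionally contains elements of type 4+2, 4+1+1 (12 of its 48 elements, about 25% of primes); (S_3 x S_3) : C_2 (6T13) additionally contains elements of type 4+2, 3+2+1, 3+1+1+1 (34 of its 72 elements, about 47% of primes); S_6 (6T16) additionally contains elements of type 5+1, 4+2, 4+1+1, 3+2+1, 3+1+1+1 (484 of its 720 elements, about 67% of primes). None of the 33 primes tested shows any such pattern (for each of these groups the chance of that is below 10^-4), which rules them out. Hence G = A_4 x C_2 (6T6), of order 24.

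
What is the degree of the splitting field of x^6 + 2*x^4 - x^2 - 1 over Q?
The degree of the splitting field over Q equals the order of the Galois group, so first determine the group. The polynomial f is an irreducible sextic over Q, so G = Gal(f/Q) is one of the 16 transitive subgroups 6T1, ..., 6T16 of S_6. The discriminant of f is 153664 = 392^2, a perfect square, so G is contained in A_6. The transitive groups of degree 6 contained in A_6 are: A_4 (6T4, order 12), S_4 (6T7, order 24), (C_3 x C_3) : C_4 (6T10, order 36), PSL(2,5) (6T12, order 60), A_6 (6T15, order 360). By Dedekind's theorem, for a prime p not dividing disc(f) the degrees of the irreducible factors of f mod p form the cycle type of an element of G. Factoring f modulo the 33 such primes p <= 149 (skipping 2, 7, which divide the discriminant), each new pattern first appears at: mod 3: f = (x^3 + x^2 + 2)(x^3 + 2x^2 + 1), pattern 3+3; mod 13: f = (x + 2)(x + 11)(x^2 + 8)(x^2 + 11), pattern 2+2+1+1. No other pattern occurs in this range, so the set of observed cycle types is {3+3, 2+2+1+1}. The candidates containing elements of all these cycle types are A_4 (6T4) of order 12, S_4 (6T7) of order 24, (C_3 x C_3) : C_4 (6T10) of order 36, PSL(2,5) (6T12) of order 60, A_6 (6T15) of order 360; the others are excluded. The observed types are precisely the cycle types that occur in A_4 (6T4) (apart from the identity). Each of the other remaining candidates has further cycle types, and by the Chebotarev density theorem the matching factorization patterns would occur for a proportion of primes equal to their share of the group: S_4 (6T7) additionally contains elements of type 4+2 (6 of its 24 elements, about 25% of primes); (C_3 x C_3) : C_4 (6T10) additionally contains elements of type 4+2, 3+1+1+1 (22 of its 36 elements, about 61% of primes); PSL(2,5) (6T12) additionally contains elements of type 5+1 (24 of its 60 elements, about 40% of primes); A_6 (6T15) additionally contains elements of type 5+1, 4+2, 3+1+1+1 (274 of its 360 elements, about 76% of primes). None of the 33 primes tested shows any such pattern (for each of these groups the chance of that is below 10^-4), which rules them out. Hence G = A_4 (6T4), of order 12. The Galois group A_4 (6T4) has order 12, so the splitting field has degree 12 over Q.

12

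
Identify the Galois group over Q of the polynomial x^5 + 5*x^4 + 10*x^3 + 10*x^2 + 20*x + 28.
F_20, the Frobenius group of order 20

The polynomial f is an irreducible quintic over Q, so G = Gal(f/Q) is a transitive subgroup of S_5: one of C_5 (5T1, order 5), D_5 (5T2, order 10), F_20 (5T3, order 20), A_5 (5T4, order 60) or S_5 (5T5, order 120). The discriminant of f is 259200000, which is not a perfect square, so G is not contained in A_5. The transitive groups of degree 5 not contained in A_5 are: F_20 (5T3, order 20), S_5 (5T5, order 120). By Dedekind's theorem, for a prime p not dividing disc(f) the degrees of the irreducible factors of f mod p form the cycle type of an element of G. Factoring f modulo the 18 such primes p <= 73 (skipping 2, 3, 5, which divide the discriminant), each new pattern first appears at: mod 7: f = (x)(x^4 + 5x^3 + 3x^2 + 3x + 6), pattern 4+1; mod 11: f = (x + 7)(x^2 + 4x + 2)(x^2 + 5x + 2), pattern 2+2+1; mod 19: f = (x^5 + 5x^4 + 10x^3 + 10x^2 + x + 9), pattern 5. No other pattern occurs in this range, so the set of observed cycle types is {4+1, 2+2+1, 5}. The candidates containing elements of all these cycle types are F_20 (5T3) of order 20, S_5 (5T5) of order 120; the others are excluded. The observed types are precisely the cycle types that occur in F_20 (5T3) (apart from the identity). Each of the other remaining candidates has further cycle types, and by the Chebotarev density theorem the matching factorization patterns would occur for a proportion of primes equal to their share of the group: S_5 (5T5) additionally contains elements of type 3+2, 3+1+1, 2+1+1+1 (50 of its 120 elements, about 42% of primes). None of the 18 primes tested shows any such pattern (for each of these groups the chance of that is below 10^-4), which rules them out. Hence G = F_20 (5T3), of order 20.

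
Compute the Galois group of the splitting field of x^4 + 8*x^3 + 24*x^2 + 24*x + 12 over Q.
The polynomial is an irreducible quartic over Q and its discriminant is 331776 = 576^2, a perfect square, so the Galois group is contained in A_4. The resolvent cubic y^3 - 24*y^2 + 144*y - 192 is irreducible over Q. An irreducible resolvent with square discriminant gives A_4.

A_4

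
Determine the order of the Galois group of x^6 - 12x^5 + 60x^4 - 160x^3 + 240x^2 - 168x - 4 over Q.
The degree of the splitting field over Q equals the order of the Galois group, so first determine the group. The polynomial f is an irreducible sextic over Q, so G = Gal(f/Q) is one of the 16 transitive subgroups 6T1, ..., 6T16 of S_6. The discriminant of f is 746496000000 = 864000^2, a perfect square, so G is contained in A_6. The transitive groups of degree 6 contained in A_6 are: A_4 (6T4, order 12), S_4 (6T7, order 24), (C_3 x C_3) : C_4 (6T10, order 36), PSL(2,5) (6T12, order 60), A_6 (6T15, order 360). By Dedekind's theorem, for a prime p not dividing disc(f) the degrees of the irreducible factors of f mod p form the cycle type of an element of G. Factoring f modulo the 6 such primes p <= 23 (skipping 2, 3, 5, which divide the discriminant), each new pattern first appears at: mod 7: f = (x + 1)(x^5 + x^4 + 3x^3 + 5x^2 + 4x + 3), pattern 5+1; mod 23: f = (x + 5)(x + 10)(x + 19)(x^3 + x + 6), pattern 3+1+1+1. No other pattern occurs in this range, so the set of observed cycle types is {5+1, 3+1+1+1}. Among the candidates above, the only group containing elements of all these cycle types is A_6 (6T15) — each of A_4 (6T4), S_4 (6T7), (C_3 x C_3) : C_4 (6T10), PSL(2,5) (6T12) lacks at least one of them. Hence G = A_6 (6T15), of order 360. The Galois group A_6 (6T15) has order 360, so the splitting field has degree 360 over Q.

360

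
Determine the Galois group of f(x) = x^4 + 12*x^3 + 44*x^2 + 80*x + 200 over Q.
The polynomial is an irreducible quartic over Q and its discriminant is 33177600 = 5760^2, a perfect square, so the Galois group is contained in A_4. The resolvent cubic y^3 - 44*y^2 + 160*y splits completely over Q, which gives the Klein four-group V_4.

V_4, the Klein four-group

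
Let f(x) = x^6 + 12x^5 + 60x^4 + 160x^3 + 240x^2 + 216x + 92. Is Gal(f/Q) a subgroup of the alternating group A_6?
The polynomial is irreducible of degree 6 over Q. Its discriminant is 746496000000 = 864000^2, a perfect square. A Galois group lies in the alternating group exactly when the discriminant is a square in Q, so the Galois group (A_6) is contained in A_6.

Yes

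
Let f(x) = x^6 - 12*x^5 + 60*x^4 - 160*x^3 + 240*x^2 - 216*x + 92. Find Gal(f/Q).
A_6

The polynomial f is an irreducible sextic over Q, so G = Gal(f/Q) is one of the 16 transitive subgroups 6T1, ..., 6T16 of S_6. The discriminant of f is 746496000000 = 864000^2, a perfect square, so G is contained in A_6. The transitive groups of degree 6 contained in A_6 are: A_4 (6T4, order 12), S_4 (6T7, order 24), (C_3 x C_3) : C_4 (6T10, order 36), PSL(2,5) (6T12, order 60), A_6 (6T15, order 360). By Dedekind's theorem, for a prime p not dividing disc(f) the degrees of the irreducible factors of f mod p form the cycle type of an element of G. Factoring f modulo the 6 such primes p <= 23 (skipping 2, 3, 5, which divide the discriminant), each new pattern first appears at: mod 7: f = (x + 2)(x^5 + 4x^3 + 2x + 4), pattern 5+1; mod 23: f = (x)(x + 9)(x + 14)(x^3 + 11x^2 + 3x + 18), pattern 3+1+1+1. No other pattern occurs in this range, so the set of observed cycle types is {5+1, 3+1+1+1}. Among the candidates above, the only group containing elements of all these cycle types is A_6 (6T15) — each of A_4 (6T4), S_4 (6T7), (C_3 x C_3) : C_4 (6T10), PSL(2,5) (6T12) lacks at least one of them. Hence G = A_6 (6T15), of order 360.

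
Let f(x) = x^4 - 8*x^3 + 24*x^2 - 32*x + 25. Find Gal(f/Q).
The polynomial is an irreducible quartic over Q and its discriminant is 186624 = 432^2, a perfect square, so the Galois group is contained in A_4. The resolvent cubic y^3 - 24*y^2 + 156*y - 224 splits completely over Q, which gives the Klein four-group V_4.

V_4 (order 4)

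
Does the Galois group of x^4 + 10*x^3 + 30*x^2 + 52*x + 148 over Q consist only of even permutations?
The polynomial is irreducible of degree 4 over Q. Its discriminant is 41990400 = 6480^2, a perfect square. A Galois group lies in the alternating group exactly when the discriminant is a square in Q, so the Galois group (V_4) is contained in A_4.

Yes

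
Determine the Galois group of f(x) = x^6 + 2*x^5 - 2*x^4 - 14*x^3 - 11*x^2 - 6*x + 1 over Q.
The polynomial f is an irreducible sextic over Q, so G = Gal(f/Q) is one of the 16 transitive subgroups 6T1, ..., 6T16 of S_6. The discriminant of f is 5489031744 = 74088^2, a perfect square, so G is contained in A_6. The transitive groups of degree 6 contained in A_6 are: A_4 (6T4, order 12), S_4 (6T7, order 24), (C_3 x C_3) : C_4 (6T10, order 36), PSL(2,5) (6T12, order 60), A_6 (6T15, order 360). By Dedekind's theorem, for a prime p not dividing disc(f) the degrees of the irreducible factors of f mod p form the cycle type of an element of G. Factoring f modulo the 33 such primes p <= 151 (skipping 2, 3, 7, which divide the discriminant), each new pattern first appears at: mod 5: f = (x^3 + 3x + 2)(x^3 + 2x^2 + 3), pattern 3+3; mod 13: f = (x + 9)(x + 10)(x^2 + 10x + 4)(x^2 + 12x + 3), pattern 2+2+1+1. No other pattern occurs in this range, so the set of observed cycle types is {3+3, 2+2+1+1}. The candidates containing elements of all these cycle types are A_4 (6T4) of order 12, S_4 (6T7) of order 24, (C_3 x C_3) : C_4 (6T10) of order 36, PSL(2,5) (6T12) of order 60, A_6 (6T15) of order 360; the others are excluded. The observed types are precisely the cycle types that occur in A_4 (6T4) (apart from the identity). Each of the other remaining candidates has further cycle types, and by the Chebotarev density theorem the matching factorization patterns would occur for a proportion of primes equal to their share of the group: S_4 (6T7) additionally contains elements of type 4+2 (6 of its 24 elements, about 25% of primes); (C_3 x C_3) : C_4 (6T10) additionally contains elements of type 4+2, 3+1+1+1 (22 of its 36 elements, about 61% of primes); PSL(2,5) (6T12) additionally contains elements of type 5+1 (24 of its 60 elements, about 40% of primes); A_6 (6T15) additionally contains elements of type 5+1, 4+2, 3+1+1+1 (274 of its 360 elements, about 76% of primes). None of the 33 primes tested shows any such pattern (for each of these groups the chance of that is below 10^-4), which rules them out. Hence G = A_4 (6T4), of order 12.

A_4 (order 12)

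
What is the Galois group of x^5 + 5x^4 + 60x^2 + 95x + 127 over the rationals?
5T2: D_5

The polynomial f is an irreducible quintic over Q, so G = Gal(f/Q) is a transitive subgroup of S_5: one of C_5 (5T1, order 5), D_5 (5T2, order 10), F_20 (5T3, order 20), A_5 (5T4, order 60) or S_5 (5T5, order 120). The discriminant of f is 23040000000000 = 4800000^2, a perfect square, so G is contained in A_5. The transitive groups of degree 5 contained in A_5 are: C_5 (5T1, order 5), D_5 (5T2, order 10), A_5 (5T4, order 60). By Dedekind's theorem, for a prime p not dividing disc(f) the degrees of the irreducible factors of f mod p form the cycle type of an element of G. Factoring f modulo the 23 such primes p <= 101 (skipping 2, 3, 5, which divide the discriminant), each new pattern first appears at: mod 7: f = (x^5 + 5x^4 + 4x^2 + 4x + 1), pattern 5; mod 17: f = (x + 3)(x^2 + 3x + 8)(x^2 + 16x + 6), pattern 2+2+1. No other pattern occurs in this range, so the set of observed cycle types is {5, 2+2+1}. The candidates containing elements of all these cycle types are D_5 (5T2) of order 10, A_5 (5T4) of order 60; the others are excluded. The observed types are precisely the cycle types that occur in D_5 (5T2) (apart from the identity). Each of the other remaining candidates has further cycle types, and by the Chebotarev density theorem the matching factorization patterns would occur for a proportion of primes equal to their share of the group: A_5 (5T4) additionally contains elements of type 3+1+1 (20 of its 60 elements, about 33% of primes). None of the 23 primes tested shows any such pattern (for each of these groups the chance of that is below 10^-4), which rules them out. Hence G = D_5 (5T2), of order 10.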